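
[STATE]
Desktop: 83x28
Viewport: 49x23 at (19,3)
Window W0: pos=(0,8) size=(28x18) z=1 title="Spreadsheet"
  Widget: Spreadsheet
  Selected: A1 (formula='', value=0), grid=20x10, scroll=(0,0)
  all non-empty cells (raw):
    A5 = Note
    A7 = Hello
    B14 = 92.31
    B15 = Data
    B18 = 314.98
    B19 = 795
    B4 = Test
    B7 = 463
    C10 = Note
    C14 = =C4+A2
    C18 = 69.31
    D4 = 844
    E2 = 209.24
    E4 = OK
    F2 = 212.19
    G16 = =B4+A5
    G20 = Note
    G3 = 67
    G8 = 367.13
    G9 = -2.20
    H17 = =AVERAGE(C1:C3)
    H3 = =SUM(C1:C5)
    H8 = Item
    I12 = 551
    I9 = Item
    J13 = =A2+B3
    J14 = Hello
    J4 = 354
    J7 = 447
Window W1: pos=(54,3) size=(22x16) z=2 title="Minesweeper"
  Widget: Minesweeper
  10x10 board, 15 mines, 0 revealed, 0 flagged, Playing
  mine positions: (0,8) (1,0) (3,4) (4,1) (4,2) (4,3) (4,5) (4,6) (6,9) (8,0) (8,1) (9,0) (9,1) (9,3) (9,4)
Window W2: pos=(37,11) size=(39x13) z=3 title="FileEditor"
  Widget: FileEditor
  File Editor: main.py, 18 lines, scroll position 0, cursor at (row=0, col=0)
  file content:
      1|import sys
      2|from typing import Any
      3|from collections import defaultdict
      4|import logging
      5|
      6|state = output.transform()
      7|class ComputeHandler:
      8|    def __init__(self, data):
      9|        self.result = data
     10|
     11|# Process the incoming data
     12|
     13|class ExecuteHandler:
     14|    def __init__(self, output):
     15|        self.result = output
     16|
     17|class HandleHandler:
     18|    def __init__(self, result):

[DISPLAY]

                                   ┏━━━━━━━━━━━━━
                                   ┃ Minesweeper 
                                   ┠─────────────
                                   ┃■■■■■■■■■■   
                                   ┃■■■■■■■■■■   
━━━━━━━━┓                          ┃■■■■■■■■■■   
        ┃                          ┃■■■■■■■■■■   
────────┨                          ┃■■■■■■■■■■   
        ┃         ┏━━━━━━━━━━━━━━━━━━━━━━━━━━━━━━
     C  ┃         ┃ FileEditor                   
--------┃         ┠──────────────────────────────
 0      ┃         ┃█mport sys                    
 0      ┃         ┃from typing import Any        
 0      ┃         ┃from collections import defaul
        ┃         ┃import logging                
 0      ┃         ┃                              
 0      ┃         ┃state = output.transform()    
63      ┃         ┃class ComputeHandler:         
 0      ┃         ┃    def __init__(self, data): 
 0      ┃         ┃        self.result = data    
 0Note  ┃         ┗━━━━━━━━━━━━━━━━━━━━━━━━━━━━━━
 0      ┃                                        
━━━━━━━━┛                                        


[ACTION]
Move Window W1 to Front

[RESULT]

                                   ┏━━━━━━━━━━━━━
                                   ┃ Minesweeper 
                                   ┠─────────────
                                   ┃■■■■■■■■■■   
                                   ┃■■■■■■■■■■   
━━━━━━━━┓                          ┃■■■■■■■■■■   
        ┃                          ┃■■■■■■■■■■   
────────┨                          ┃■■■■■■■■■■   
        ┃         ┏━━━━━━━━━━━━━━━━┃■■■■■■■■■■   
     C  ┃         ┃ FileEditor     ┃■■■■■■■■■■   
--------┃         ┠────────────────┃■■■■■■■■■■   
 0      ┃         ┃█mport sys      ┃■■■■■■■■■■   
 0      ┃         ┃from typing impo┃■■■■■■■■■■   
 0      ┃         ┃from collections┃             
        ┃         ┃import logging  ┃             
 0      ┃         ┃                ┗━━━━━━━━━━━━━
 0      ┃         ┃state = output.transform()    
63      ┃         ┃class ComputeHandler:         
 0      ┃         ┃    def __init__(self, data): 
 0      ┃         ┃        self.result = data    
 0Note  ┃         ┗━━━━━━━━━━━━━━━━━━━━━━━━━━━━━━
 0      ┃                                        
━━━━━━━━┛                                        


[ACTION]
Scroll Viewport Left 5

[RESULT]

                                        ┏━━━━━━━━
                                        ┃ Mineswe
                                        ┠────────
                                        ┃■■■■■■■■
                                        ┃■■■■■■■■
━━━━━━━━━━━━━┓                          ┃■■■■■■■■
             ┃                          ┃■■■■■■■■
─────────────┨                          ┃■■■■■■■■
             ┃         ┏━━━━━━━━━━━━━━━━┃■■■■■■■■
  B       C  ┃         ┃ FileEditor     ┃■■■■■■■■
-------------┃         ┠────────────────┃■■■■■■■■
      0      ┃         ┃█mport sys      ┃■■■■■■■■
      0      ┃         ┃from typing impo┃■■■■■■■■
      0      ┃         ┃from collections┃        
est          ┃         ┃import logging  ┃        
      0      ┃         ┃                ┗━━━━━━━━
      0      ┃         ┃state = output.transform(
    463      ┃         ┃class ComputeHandler:    
      0      ┃         ┃    def __init__(self, da
      0      ┃         ┃        self.result = dat
      0Note  ┃         ┗━━━━━━━━━━━━━━━━━━━━━━━━━
      0      ┃                                   
━━━━━━━━━━━━━┛                                   


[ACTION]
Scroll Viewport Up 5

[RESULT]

                                                 
                                                 
                                                 
                                        ┏━━━━━━━━
                                        ┃ Mineswe
                                        ┠────────
                                        ┃■■■■■■■■
                                        ┃■■■■■■■■
━━━━━━━━━━━━━┓                          ┃■■■■■■■■
             ┃                          ┃■■■■■■■■
─────────────┨                          ┃■■■■■■■■
             ┃         ┏━━━━━━━━━━━━━━━━┃■■■■■■■■
  B       C  ┃         ┃ FileEditor     ┃■■■■■■■■
-------------┃         ┠────────────────┃■■■■■■■■
      0      ┃         ┃█mport sys      ┃■■■■■■■■
      0      ┃         ┃from typing impo┃■■■■■■■■
      0      ┃         ┃from collections┃        
est          ┃         ┃import logging  ┃        
      0      ┃         ┃                ┗━━━━━━━━
      0      ┃         ┃state = output.transform(
    463      ┃         ┃class ComputeHandler:    
      0      ┃         ┃    def __init__(self, da
      0      ┃         ┃        self.result = dat


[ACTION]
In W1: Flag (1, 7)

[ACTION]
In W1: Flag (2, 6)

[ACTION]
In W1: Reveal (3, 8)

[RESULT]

                                                 
                                                 
                                                 
                                        ┏━━━━━━━━
                                        ┃ Mineswe
                                        ┠────────
                                        ┃■1     1
                                        ┃■1     1
━━━━━━━━━━━━━┓                          ┃■1 111  
             ┃                          ┃■233■321
─────────────┨                          ┃■■■■■■■1
             ┃         ┏━━━━━━━━━━━━━━━━┃■■■■■■■1
  B       C  ┃         ┃ FileEditor     ┃■■■■■■■■
-------------┃         ┠────────────────┃■■■■■■■■
      0      ┃         ┃█mport sys      ┃■■■■■■■■
      0      ┃         ┃from typing impo┃■■■■■■■■
      0      ┃         ┃from collections┃        
est          ┃         ┃import logging  ┃        
      0      ┃         ┃                ┗━━━━━━━━
      0      ┃         ┃state = output.transform(
    463      ┃         ┃class ComputeHandler:    
      0      ┃         ┃    def __init__(self, da
      0      ┃         ┃        self.result = dat


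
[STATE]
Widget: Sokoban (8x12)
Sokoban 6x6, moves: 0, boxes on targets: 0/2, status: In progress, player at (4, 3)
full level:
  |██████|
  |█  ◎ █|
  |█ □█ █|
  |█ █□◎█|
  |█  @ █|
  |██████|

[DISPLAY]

██████  
█  ◎ █  
█ □█ █  
█ █□◎█  
█  @ █  
██████  
Moves: 0
        
        
        
        
        


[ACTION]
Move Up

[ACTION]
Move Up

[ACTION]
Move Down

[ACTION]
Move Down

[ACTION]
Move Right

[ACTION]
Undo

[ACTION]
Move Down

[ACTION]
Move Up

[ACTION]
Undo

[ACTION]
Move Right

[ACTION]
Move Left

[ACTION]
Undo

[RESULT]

██████  
█  ◎ █  
█ □█ █  
█ █□◎█  
█   @█  
██████  
Moves: 1
        
        
        
        
        


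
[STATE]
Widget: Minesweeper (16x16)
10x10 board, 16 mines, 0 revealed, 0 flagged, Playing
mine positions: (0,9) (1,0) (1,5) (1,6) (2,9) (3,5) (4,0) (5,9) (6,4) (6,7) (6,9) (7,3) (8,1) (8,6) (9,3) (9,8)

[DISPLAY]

■■■■■■■■■■      
■■■■■■■■■■      
■■■■■■■■■■      
■■■■■■■■■■      
■■■■■■■■■■      
■■■■■■■■■■      
■■■■■■■■■■      
■■■■■■■■■■      
■■■■■■■■■■      
■■■■■■■■■■      
                
                
                
                
                
                


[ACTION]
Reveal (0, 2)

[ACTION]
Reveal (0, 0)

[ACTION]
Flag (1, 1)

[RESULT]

11  1■■■■■      
■1  1■■■■■      
■1  2■■■■■      
■1  1■■■■■      
■1  1■■■■■      
11 11■■■■■      
  12■■■■■■      
112■■■■■■■      
■■■■■■■■■■      
■■■■■■■■■■      
                
                
                
                
                
                


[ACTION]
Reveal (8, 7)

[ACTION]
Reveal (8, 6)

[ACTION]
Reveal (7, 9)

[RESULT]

11  1■■■■✹      
✹1  1✹✹■■■      
■1  2■■■■✹      
■1  1✹■■■■      
✹1  1■■■■■      
11 11■■■■✹      
  12✹■■✹■✹      
112✹■■■■■■      
■✹■■■■✹2■■      
■■■✹■■■■✹■      
                
                
                
                
                
                


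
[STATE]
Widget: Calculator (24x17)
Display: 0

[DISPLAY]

                       0
┌───┬───┬───┬───┐       
│ 7 │ 8 │ 9 │ ÷ │       
├───┼───┼───┼───┤       
│ 4 │ 5 │ 6 │ × │       
├───┼───┼───┼───┤       
│ 1 │ 2 │ 3 │ - │       
├───┼───┼───┼───┤       
│ 0 │ . │ = │ + │       
├───┼───┼───┼───┤       
│ C │ MC│ MR│ M+│       
└───┴───┴───┴───┘       
                        
                        
                        
                        
                        


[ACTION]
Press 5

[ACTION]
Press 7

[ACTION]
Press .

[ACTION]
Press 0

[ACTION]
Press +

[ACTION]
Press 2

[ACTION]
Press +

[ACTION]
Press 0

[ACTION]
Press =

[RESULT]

                      59
┌───┬───┬───┬───┐       
│ 7 │ 8 │ 9 │ ÷ │       
├───┼───┼───┼───┤       
│ 4 │ 5 │ 6 │ × │       
├───┼───┼───┼───┤       
│ 1 │ 2 │ 3 │ - │       
├───┼───┼───┼───┤       
│ 0 │ . │ = │ + │       
├───┼───┼───┼───┤       
│ C │ MC│ MR│ M+│       
└───┴───┴───┴───┘       
                        
                        
                        
                        
                        


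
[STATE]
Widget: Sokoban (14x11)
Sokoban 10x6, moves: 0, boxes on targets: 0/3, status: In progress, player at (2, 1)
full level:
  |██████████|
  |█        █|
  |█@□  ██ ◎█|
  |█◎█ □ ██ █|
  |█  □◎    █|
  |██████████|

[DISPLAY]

██████████    
█        █    
█@□  ██ ◎█    
█◎█ □ ██ █    
█  □◎    █    
██████████    
Moves: 0  0/3 
              
              
              
              


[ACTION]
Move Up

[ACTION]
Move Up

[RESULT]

██████████    
█@       █    
█ □  ██ ◎█    
█◎█ □ ██ █    
█  □◎    █    
██████████    
Moves: 1  0/3 
              
              
              
              


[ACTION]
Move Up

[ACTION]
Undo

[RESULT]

██████████    
█        █    
█@□  ██ ◎█    
█◎█ □ ██ █    
█  □◎    █    
██████████    
Moves: 0  0/3 
              
              
              
              


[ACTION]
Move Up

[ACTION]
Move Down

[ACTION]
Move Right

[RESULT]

██████████    
█        █    
█ @□ ██ ◎█    
█◎█ □ ██ █    
█  □◎    █    
██████████    
Moves: 3  0/3 
              
              
              
              


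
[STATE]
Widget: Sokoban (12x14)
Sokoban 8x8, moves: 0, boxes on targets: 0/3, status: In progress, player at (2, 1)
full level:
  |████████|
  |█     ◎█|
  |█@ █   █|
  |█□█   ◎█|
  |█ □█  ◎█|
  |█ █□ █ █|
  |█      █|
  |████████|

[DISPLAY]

████████    
█     ◎█    
█@ █   █    
█□█   ◎█    
█ □█  ◎█    
█ █□ █ █    
█      █    
████████    
Moves: 0  0/
            
            
            
            
            


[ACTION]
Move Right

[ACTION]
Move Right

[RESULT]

████████    
█     ◎█    
█ @█   █    
█□█   ◎█    
█ □█  ◎█    
█ █□ █ █    
█      █    
████████    
Moves: 1  0/
            
            
            
            
            


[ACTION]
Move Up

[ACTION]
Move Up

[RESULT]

████████    
█ @   ◎█    
█  █   █    
█□█   ◎█    
█ □█  ◎█    
█ █□ █ █    
█      █    
████████    
Moves: 2  0/
            
            
            
            
            


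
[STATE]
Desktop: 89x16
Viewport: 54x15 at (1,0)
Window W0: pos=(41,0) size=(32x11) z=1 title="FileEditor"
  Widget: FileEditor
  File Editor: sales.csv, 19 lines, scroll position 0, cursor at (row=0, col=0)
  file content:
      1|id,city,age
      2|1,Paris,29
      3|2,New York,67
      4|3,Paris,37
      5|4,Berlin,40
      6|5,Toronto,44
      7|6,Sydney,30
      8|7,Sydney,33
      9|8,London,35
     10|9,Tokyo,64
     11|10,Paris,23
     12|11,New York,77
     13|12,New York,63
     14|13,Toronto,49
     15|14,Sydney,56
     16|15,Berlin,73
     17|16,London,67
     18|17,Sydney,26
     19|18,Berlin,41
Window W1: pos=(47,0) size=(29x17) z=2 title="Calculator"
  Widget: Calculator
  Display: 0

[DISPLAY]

                                        ┏━━━━━┏━━━━━━━
                                        ┃ File┃ Calcul
                                        ┠─────┠───────
                                        ┃█d,ci┃       
                                        ┃1,Par┃┌───┬──
                                        ┃2,New┃│ 7 │ 8
                                        ┃3,Par┃├───┼──
                                        ┃4,Ber┃│ 4 │ 5
                                        ┃5,Tor┃├───┼──
                                        ┃6,Syd┃│ 1 │ 2
                                        ┗━━━━━┃├───┼──
                                              ┃│ 0 │ .
                                              ┃├───┼──
                                              ┃│ C │ M
                                              ┃└───┴──


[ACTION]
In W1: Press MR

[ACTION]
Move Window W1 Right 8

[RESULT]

                                        ┏━━━━━━━━━━━━━
                                        ┃ FileEditor  
                                        ┠─────────────
                                        ┃█d,city,age  
                                        ┃1,Paris,29   
                                        ┃2,New York,67
                                        ┃3,Paris,37   
                                        ┃4,Berlin,40  
                                        ┃5,Toronto,44 
                                        ┃6,Sydney,30  
                                        ┗━━━━━━━━━━━━━
                                                      
                                                      
                                                      
                                                      


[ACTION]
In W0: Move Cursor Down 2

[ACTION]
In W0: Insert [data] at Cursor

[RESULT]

                                        ┏━━━━━━━━━━━━━
                                        ┃ FileEditor  
                                        ┠─────────────
                                        ┃id,city,age  
                                        ┃1,Paris,29   
                                        ┃data█,New Yor
                                        ┃3,Paris,37   
                                        ┃4,Berlin,40  
                                        ┃5,Toronto,44 
                                        ┃6,Sydney,30  
                                        ┗━━━━━━━━━━━━━
                                                      
                                                      
                                                      
                                                      


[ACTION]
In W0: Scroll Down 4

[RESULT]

                                        ┏━━━━━━━━━━━━━
                                        ┃ FileEditor  
                                        ┠─────────────
                                        ┃4,Berlin,40  
                                        ┃5,Toronto,44 
                                        ┃6,Sydney,30  
                                        ┃7,Sydney,33  
                                        ┃8,London,35  
                                        ┃9,Tokyo,64   
                                        ┃10,Paris,23  
                                        ┗━━━━━━━━━━━━━
                                                      
                                                      
                                                      
                                                      


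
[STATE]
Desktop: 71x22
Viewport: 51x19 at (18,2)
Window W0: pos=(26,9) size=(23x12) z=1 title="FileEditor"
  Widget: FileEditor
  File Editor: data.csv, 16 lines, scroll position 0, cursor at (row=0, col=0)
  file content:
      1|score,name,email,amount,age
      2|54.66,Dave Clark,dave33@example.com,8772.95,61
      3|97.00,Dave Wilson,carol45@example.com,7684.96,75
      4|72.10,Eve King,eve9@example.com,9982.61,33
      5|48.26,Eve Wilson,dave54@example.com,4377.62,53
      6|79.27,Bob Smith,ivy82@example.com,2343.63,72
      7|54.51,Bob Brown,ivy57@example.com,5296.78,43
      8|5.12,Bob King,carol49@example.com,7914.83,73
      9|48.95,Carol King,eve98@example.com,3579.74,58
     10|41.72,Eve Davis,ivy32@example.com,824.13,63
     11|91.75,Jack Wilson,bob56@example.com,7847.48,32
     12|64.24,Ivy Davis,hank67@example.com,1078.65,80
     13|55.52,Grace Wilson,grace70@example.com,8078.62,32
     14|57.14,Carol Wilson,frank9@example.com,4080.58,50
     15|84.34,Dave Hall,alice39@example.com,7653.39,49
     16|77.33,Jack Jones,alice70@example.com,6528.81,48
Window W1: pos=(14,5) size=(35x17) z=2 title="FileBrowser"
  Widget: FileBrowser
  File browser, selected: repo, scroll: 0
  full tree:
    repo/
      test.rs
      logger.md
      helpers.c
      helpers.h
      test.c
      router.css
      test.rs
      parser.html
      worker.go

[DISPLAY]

                                                   
                                                   
                                                   
━━━━━━━━━━━━━━━━━━━━━━━━━━━━━━┓                    
leBrowser                     ┃                    
──────────────────────────────┨                    
-] repo/                      ┃                    
 test.rs                      ┃                    
 logger.md                    ┃                    
 helpers.c                    ┃                    
 helpers.h                    ┃                    
 test.c                       ┃                    
 router.css                   ┃                    
 test.rs                      ┃                    
 parser.html                  ┃                    
 worker.go                    ┃                    
                              ┃                    
                              ┃                    
                              ┃                    


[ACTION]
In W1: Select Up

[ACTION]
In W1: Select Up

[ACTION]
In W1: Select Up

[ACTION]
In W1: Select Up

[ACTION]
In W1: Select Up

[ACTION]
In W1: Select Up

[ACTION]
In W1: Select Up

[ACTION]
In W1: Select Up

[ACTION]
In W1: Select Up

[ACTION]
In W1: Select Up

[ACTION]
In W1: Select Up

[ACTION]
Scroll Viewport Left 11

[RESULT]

                                                   
                                                   
                                                   
       ┏━━━━━━━━━━━━━━━━━━━━━━━━━━━━━━━━━┓         
       ┃ FileBrowser                     ┃         
       ┠─────────────────────────────────┨         
       ┃> [-] repo/                      ┃         
       ┃    test.rs                      ┃         
       ┃    logger.md                    ┃         
       ┃    helpers.c                    ┃         
       ┃    helpers.h                    ┃         
       ┃    test.c                       ┃         
       ┃    router.css                   ┃         
       ┃    test.rs                      ┃         
       ┃    parser.html                  ┃         
       ┃    worker.go                    ┃         
       ┃                                 ┃         
       ┃                                 ┃         
       ┃                                 ┃         


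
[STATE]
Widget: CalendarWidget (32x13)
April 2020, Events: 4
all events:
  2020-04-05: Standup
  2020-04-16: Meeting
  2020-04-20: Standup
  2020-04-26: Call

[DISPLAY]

           April 2020           
Mo Tu We Th Fr Sa Su            
       1  2  3  4  5*           
 6  7  8  9 10 11 12            
13 14 15 16* 17 18 19           
20* 21 22 23 24 25 26*          
27 28 29 30                     
                                
                                
                                
                                
                                
                                


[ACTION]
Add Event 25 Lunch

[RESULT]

           April 2020           
Mo Tu We Th Fr Sa Su            
       1  2  3  4  5*           
 6  7  8  9 10 11 12            
13 14 15 16* 17 18 19           
20* 21 22 23 24 25* 26*         
27 28 29 30                     
                                
                                
                                
                                
                                
                                


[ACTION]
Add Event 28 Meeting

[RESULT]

           April 2020           
Mo Tu We Th Fr Sa Su            
       1  2  3  4  5*           
 6  7  8  9 10 11 12            
13 14 15 16* 17 18 19           
20* 21 22 23 24 25* 26*         
27 28* 29 30                    
                                
                                
                                
                                
                                
                                


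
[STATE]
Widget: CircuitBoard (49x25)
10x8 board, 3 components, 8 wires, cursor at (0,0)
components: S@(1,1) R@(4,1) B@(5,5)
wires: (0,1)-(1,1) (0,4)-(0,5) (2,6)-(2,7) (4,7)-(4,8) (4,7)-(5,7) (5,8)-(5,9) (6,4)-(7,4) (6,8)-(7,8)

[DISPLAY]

   0 1 2 3 4 5 6 7 8 9                           
0  [.]  ·           · ─ ·                        
        │                                        
1       S                                        
                                                 
2                           · ─ ·                
                                                 
3                                                
                                                 
4       R                       · ─ ·            
                                │                
5                       B       ·   · ─ ·        
                                                 
6                   ·               ·            
                    │               │            
7                   ·               ·            
Cursor: (0,0)                                    
                                                 
                                                 
                                                 
                                                 
                                                 
                                                 
                                                 
                                                 


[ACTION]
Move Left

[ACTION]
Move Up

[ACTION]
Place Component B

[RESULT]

   0 1 2 3 4 5 6 7 8 9                           
0  [B]  ·           · ─ ·                        
        │                                        
1       S                                        
                                                 
2                           · ─ ·                
                                                 
3                                                
                                                 
4       R                       · ─ ·            
                                │                
5                       B       ·   · ─ ·        
                                                 
6                   ·               ·            
                    │               │            
7                   ·               ·            
Cursor: (0,0)                                    
                                                 
                                                 
                                                 
                                                 
                                                 
                                                 
                                                 
                                                 


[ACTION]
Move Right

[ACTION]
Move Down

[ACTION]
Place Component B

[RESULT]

   0 1 2 3 4 5 6 7 8 9                           
0   B   ·           · ─ ·                        
        │                                        
1      [B]                                       
                                                 
2                           · ─ ·                
                                                 
3                                                
                                                 
4       R                       · ─ ·            
                                │                
5                       B       ·   · ─ ·        
                                                 
6                   ·               ·            
                    │               │            
7                   ·               ·            
Cursor: (1,1)                                    
                                                 
                                                 
                                                 
                                                 
                                                 
                                                 
                                                 
                                                 


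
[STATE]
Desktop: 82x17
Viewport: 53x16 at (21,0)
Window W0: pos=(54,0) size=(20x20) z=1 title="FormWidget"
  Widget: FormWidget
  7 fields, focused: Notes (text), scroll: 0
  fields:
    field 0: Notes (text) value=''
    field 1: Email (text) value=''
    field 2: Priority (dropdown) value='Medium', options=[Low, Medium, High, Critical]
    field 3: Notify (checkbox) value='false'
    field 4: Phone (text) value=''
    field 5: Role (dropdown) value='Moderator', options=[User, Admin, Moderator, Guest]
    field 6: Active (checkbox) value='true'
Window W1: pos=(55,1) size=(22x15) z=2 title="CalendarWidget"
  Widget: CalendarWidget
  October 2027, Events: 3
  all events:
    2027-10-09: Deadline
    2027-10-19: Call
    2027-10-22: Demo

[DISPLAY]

                                 ┏━━━━━━━━━━━━━━━━━━┓
                                 ┃┏━━━━━━━━━━━━━━━━━━
                                 ┠┃ CalendarWidget   
                                 ┃┠──────────────────
                                 ┃┃    October 2027  
                                 ┃┃Mo Tu We Th Fr Sa 
                                 ┃┃             1  2 
                                 ┃┃ 4  5  6  7  8  9*
                                 ┃┃11 12 13 14 15 16 
                                 ┃┃18 19* 20 21 22* 2
                                 ┃┃25 26 27 28 29 30 
                                 ┃┃                  
                                 ┃┃                  
                                 ┃┃                  
                                 ┃┃                  
                                 ┃┗━━━━━━━━━━━━━━━━━━


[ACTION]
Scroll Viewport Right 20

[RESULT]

                         ┏━━━━━━━━━━━━━━━━━━┓        
                         ┃┏━━━━━━━━━━━━━━━━━━━━┓     
                         ┠┃ CalendarWidget     ┃     
                         ┃┠────────────────────┨     
                         ┃┃    October 2027    ┃     
                         ┃┃Mo Tu We Th Fr Sa Su┃     
                         ┃┃             1  2  3┃     
                         ┃┃ 4  5  6  7  8  9* 1┃     
                         ┃┃11 12 13 14 15 16 17┃     
                         ┃┃18 19* 20 21 22* 23 ┃     
                         ┃┃25 26 27 28 29 30 31┃     
                         ┃┃                    ┃     
                         ┃┃                    ┃     
                         ┃┃                    ┃     
                         ┃┃                    ┃     
                         ┃┗━━━━━━━━━━━━━━━━━━━━┛     


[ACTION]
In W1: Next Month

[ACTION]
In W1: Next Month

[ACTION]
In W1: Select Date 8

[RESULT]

                         ┏━━━━━━━━━━━━━━━━━━┓        
                         ┃┏━━━━━━━━━━━━━━━━━━━━┓     
                         ┠┃ CalendarWidget     ┃     
                         ┃┠────────────────────┨     
                         ┃┃   December 2027    ┃     
                         ┃┃Mo Tu We Th Fr Sa Su┃     
                         ┃┃       1  2  3  4  5┃     
                         ┃┃ 6  7 [ 8]  9 10 11 ┃     
                         ┃┃13 14 15 16 17 18 19┃     
                         ┃┃20 21 22 23 24 25 26┃     
                         ┃┃27 28 29 30 31      ┃     
                         ┃┃                    ┃     
                         ┃┃                    ┃     
                         ┃┃                    ┃     
                         ┃┃                    ┃     
                         ┃┗━━━━━━━━━━━━━━━━━━━━┛     


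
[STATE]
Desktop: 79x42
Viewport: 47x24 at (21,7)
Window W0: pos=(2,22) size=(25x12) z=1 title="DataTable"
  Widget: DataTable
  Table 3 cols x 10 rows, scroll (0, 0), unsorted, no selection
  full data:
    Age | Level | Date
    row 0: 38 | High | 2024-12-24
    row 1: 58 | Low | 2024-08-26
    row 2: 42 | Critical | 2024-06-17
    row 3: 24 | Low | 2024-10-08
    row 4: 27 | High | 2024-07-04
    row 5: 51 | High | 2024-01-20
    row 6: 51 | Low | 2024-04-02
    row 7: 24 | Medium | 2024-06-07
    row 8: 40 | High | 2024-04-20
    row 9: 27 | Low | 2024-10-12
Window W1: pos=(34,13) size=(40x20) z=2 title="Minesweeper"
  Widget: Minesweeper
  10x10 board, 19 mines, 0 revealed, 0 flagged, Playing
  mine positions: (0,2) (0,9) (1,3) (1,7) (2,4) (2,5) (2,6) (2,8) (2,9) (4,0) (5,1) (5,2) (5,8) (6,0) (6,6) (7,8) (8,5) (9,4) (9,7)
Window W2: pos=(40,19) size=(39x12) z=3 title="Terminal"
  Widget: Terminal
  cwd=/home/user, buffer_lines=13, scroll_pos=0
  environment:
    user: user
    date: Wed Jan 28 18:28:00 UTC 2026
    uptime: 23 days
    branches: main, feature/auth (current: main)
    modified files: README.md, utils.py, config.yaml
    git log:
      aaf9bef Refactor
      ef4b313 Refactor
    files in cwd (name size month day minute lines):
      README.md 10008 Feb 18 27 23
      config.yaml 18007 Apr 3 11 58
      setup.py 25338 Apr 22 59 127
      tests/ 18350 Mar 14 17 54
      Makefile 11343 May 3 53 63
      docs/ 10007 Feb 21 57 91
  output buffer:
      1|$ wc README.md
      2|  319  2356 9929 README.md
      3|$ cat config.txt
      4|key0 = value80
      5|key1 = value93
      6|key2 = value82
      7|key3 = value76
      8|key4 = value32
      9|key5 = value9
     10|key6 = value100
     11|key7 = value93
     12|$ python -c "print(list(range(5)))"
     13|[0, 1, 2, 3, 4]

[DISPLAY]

                                               
                                               
                                               
                                               
                                               
                                               
             ┏━━━━━━━━━━━━━━━━━━━━━━━━━━━━━━━━━
             ┃ Minesweeper                     
             ┠─────────────────────────────────
             ┃■■■■■■■■■■                       
             ┃■■■■■■■■■■                       
             ┃■■■■■■■■■■                       
             ┃■■■■■┏━━━━━━━━━━━━━━━━━━━━━━━━━━━
             ┃■■■■■┃ Terminal                  
             ┃■■■■■┠───────────────────────────
━━━━━┓       ┃■■■■■┃$ wc README.md             
     ┃       ┃■■■■■┃  319  2356 9929 README.md 
─────┨       ┃■■■■■┃$ cat config.txt           
     ┃       ┃■■■■■┃key0 = value80             
─────┃       ┃     ┃key1 = value93             
12-24┃       ┃     ┃key2 = value82             
08-26┃       ┃     ┃key3 = value76             
06-17┃       ┃     ┃key4 = value32             
10-08┃       ┃     ┗━━━━━━━━━━━━━━━━━━━━━━━━━━━


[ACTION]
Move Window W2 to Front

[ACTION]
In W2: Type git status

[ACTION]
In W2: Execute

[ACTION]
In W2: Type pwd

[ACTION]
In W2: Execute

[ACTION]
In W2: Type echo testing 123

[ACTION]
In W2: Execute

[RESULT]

                                               
                                               
                                               
                                               
                                               
                                               
             ┏━━━━━━━━━━━━━━━━━━━━━━━━━━━━━━━━━
             ┃ Minesweeper                     
             ┠─────────────────────────────────
             ┃■■■■■■■■■■                       
             ┃■■■■■■■■■■                       
             ┃■■■■■■■■■■                       
             ┃■■■■■┏━━━━━━━━━━━━━━━━━━━━━━━━━━━
             ┃■■■■■┃ Terminal                  
             ┃■■■■■┠───────────────────────────
━━━━━┓       ┃■■■■■┃        modified:   README.
     ┃       ┃■■■■■┃        modified:   utils.p
─────┨       ┃■■■■■┃        modified:   config.
     ┃       ┃■■■■■┃$ pwd                      
─────┃       ┃     ┃/home/user                 
12-24┃       ┃     ┃$ echo testing 123         
08-26┃       ┃     ┃testing 123                
06-17┃       ┃     ┃$ █                        
10-08┃       ┃     ┗━━━━━━━━━━━━━━━━━━━━━━━━━━━
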